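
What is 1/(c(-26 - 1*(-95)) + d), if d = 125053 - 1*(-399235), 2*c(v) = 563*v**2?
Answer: 2/3729019 ≈ 5.3633e-7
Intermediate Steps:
c(v) = 563*v**2/2 (c(v) = (563*v**2)/2 = 563*v**2/2)
d = 524288 (d = 125053 + 399235 = 524288)
1/(c(-26 - 1*(-95)) + d) = 1/(563*(-26 - 1*(-95))**2/2 + 524288) = 1/(563*(-26 + 95)**2/2 + 524288) = 1/((563/2)*69**2 + 524288) = 1/((563/2)*4761 + 524288) = 1/(2680443/2 + 524288) = 1/(3729019/2) = 2/3729019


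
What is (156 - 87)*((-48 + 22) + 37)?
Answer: 759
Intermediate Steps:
(156 - 87)*((-48 + 22) + 37) = 69*(-26 + 37) = 69*11 = 759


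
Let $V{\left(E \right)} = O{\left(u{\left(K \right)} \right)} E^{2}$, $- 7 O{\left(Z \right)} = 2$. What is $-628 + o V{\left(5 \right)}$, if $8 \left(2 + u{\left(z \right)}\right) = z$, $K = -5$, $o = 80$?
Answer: $- \frac{8396}{7} \approx -1199.4$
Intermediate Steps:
$u{\left(z \right)} = -2 + \frac{z}{8}$
$O{\left(Z \right)} = - \frac{2}{7}$ ($O{\left(Z \right)} = \left(- \frac{1}{7}\right) 2 = - \frac{2}{7}$)
$V{\left(E \right)} = - \frac{2 E^{2}}{7}$
$-628 + o V{\left(5 \right)} = -628 + 80 \left(- \frac{2 \cdot 5^{2}}{7}\right) = -628 + 80 \left(\left(- \frac{2}{7}\right) 25\right) = -628 + 80 \left(- \frac{50}{7}\right) = -628 - \frac{4000}{7} = - \frac{8396}{7}$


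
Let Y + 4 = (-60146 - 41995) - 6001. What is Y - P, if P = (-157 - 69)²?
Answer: -159222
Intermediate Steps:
Y = -108146 (Y = -4 + ((-60146 - 41995) - 6001) = -4 + (-102141 - 6001) = -4 - 108142 = -108146)
P = 51076 (P = (-226)² = 51076)
Y - P = -108146 - 1*51076 = -108146 - 51076 = -159222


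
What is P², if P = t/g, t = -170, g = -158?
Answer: 7225/6241 ≈ 1.1577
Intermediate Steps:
P = 85/79 (P = -170/(-158) = -170*(-1/158) = 85/79 ≈ 1.0759)
P² = (85/79)² = 7225/6241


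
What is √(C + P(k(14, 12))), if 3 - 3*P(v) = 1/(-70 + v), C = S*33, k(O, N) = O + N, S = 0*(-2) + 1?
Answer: 67*√33/66 ≈ 5.8316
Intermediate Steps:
S = 1 (S = 0 + 1 = 1)
k(O, N) = N + O
C = 33 (C = 1*33 = 33)
P(v) = 1 - 1/(3*(-70 + v))
√(C + P(k(14, 12))) = √(33 + (-211/3 + (12 + 14))/(-70 + (12 + 14))) = √(33 + (-211/3 + 26)/(-70 + 26)) = √(33 - 133/3/(-44)) = √(33 - 1/44*(-133/3)) = √(33 + 133/132) = √(4489/132) = 67*√33/66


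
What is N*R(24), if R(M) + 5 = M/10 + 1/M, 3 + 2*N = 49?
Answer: -7061/120 ≈ -58.842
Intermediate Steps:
N = 23 (N = -3/2 + (1/2)*49 = -3/2 + 49/2 = 23)
R(M) = -5 + 1/M + M/10 (R(M) = -5 + (M/10 + 1/M) = -5 + (1/M + M/10) = -5 + 1/M + M/10)
N*R(24) = 23*(-5 + 1/24 + (1/10)*24) = 23*(-5 + 1/24 + 12/5) = 23*(-307/120) = -7061/120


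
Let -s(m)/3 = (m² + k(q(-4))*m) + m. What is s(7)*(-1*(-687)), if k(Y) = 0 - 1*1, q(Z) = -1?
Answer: -100989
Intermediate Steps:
k(Y) = -1 (k(Y) = 0 - 1 = -1)
s(m) = -3*m² (s(m) = -3*((m² - m) + m) = -3*m²)
s(7)*(-1*(-687)) = (-3*7²)*(-1*(-687)) = -3*49*687 = -147*687 = -100989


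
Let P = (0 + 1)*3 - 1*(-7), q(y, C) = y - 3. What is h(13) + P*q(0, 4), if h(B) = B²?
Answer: 139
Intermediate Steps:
q(y, C) = -3 + y
P = 10 (P = 1*3 + 7 = 3 + 7 = 10)
h(13) + P*q(0, 4) = 13² + 10*(-3 + 0) = 169 + 10*(-3) = 169 - 30 = 139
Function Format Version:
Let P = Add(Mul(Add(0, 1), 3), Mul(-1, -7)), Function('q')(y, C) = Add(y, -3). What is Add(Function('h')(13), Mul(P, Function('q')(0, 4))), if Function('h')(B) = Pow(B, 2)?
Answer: 139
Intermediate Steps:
Function('q')(y, C) = Add(-3, y)
P = 10 (P = Add(Mul(1, 3), 7) = Add(3, 7) = 10)
Add(Function('h')(13), Mul(P, Function('q')(0, 4))) = Add(Pow(13, 2), Mul(10, Add(-3, 0))) = Add(169, Mul(10, -3)) = Add(169, -30) = 139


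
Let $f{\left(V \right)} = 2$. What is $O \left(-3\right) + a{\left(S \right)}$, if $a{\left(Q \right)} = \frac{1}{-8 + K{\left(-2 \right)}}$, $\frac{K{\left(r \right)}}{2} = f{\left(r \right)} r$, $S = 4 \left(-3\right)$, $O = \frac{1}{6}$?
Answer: $- \frac{9}{16} \approx -0.5625$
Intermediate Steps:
$O = \frac{1}{6} \approx 0.16667$
$S = -12$
$K{\left(r \right)} = 4 r$ ($K{\left(r \right)} = 2 \cdot 2 r = 4 r$)
$a{\left(Q \right)} = - \frac{1}{16}$ ($a{\left(Q \right)} = \frac{1}{-8 + 4 \left(-2\right)} = \frac{1}{-8 - 8} = \frac{1}{-16} = - \frac{1}{16}$)
$O \left(-3\right) + a{\left(S \right)} = \frac{1}{6} \left(-3\right) - \frac{1}{16} = - \frac{1}{2} - \frac{1}{16} = - \frac{9}{16}$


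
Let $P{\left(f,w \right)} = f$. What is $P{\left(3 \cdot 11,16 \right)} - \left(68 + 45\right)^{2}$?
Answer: $-12736$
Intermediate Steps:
$P{\left(3 \cdot 11,16 \right)} - \left(68 + 45\right)^{2} = 3 \cdot 11 - \left(68 + 45\right)^{2} = 33 - 113^{2} = 33 - 12769 = -12736$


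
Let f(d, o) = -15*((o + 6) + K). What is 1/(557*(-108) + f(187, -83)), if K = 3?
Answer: -1/59046 ≈ -1.6936e-5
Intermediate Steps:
f(d, o) = -135 - 15*o (f(d, o) = -15*((o + 6) + 3) = -15*((6 + o) + 3) = -15*(9 + o) = -135 - 15*o)
1/(557*(-108) + f(187, -83)) = 1/(557*(-108) + (-135 - 15*(-83))) = 1/(-60156 + (-135 + 1245)) = 1/(-60156 + 1110) = 1/(-59046) = -1/59046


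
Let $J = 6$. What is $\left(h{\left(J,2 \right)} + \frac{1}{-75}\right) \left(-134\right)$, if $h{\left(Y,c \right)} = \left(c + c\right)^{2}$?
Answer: $- \frac{160666}{75} \approx -2142.2$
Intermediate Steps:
$h{\left(Y,c \right)} = 4 c^{2}$ ($h{\left(Y,c \right)} = \left(2 c\right)^{2} = 4 c^{2}$)
$\left(h{\left(J,2 \right)} + \frac{1}{-75}\right) \left(-134\right) = \left(4 \cdot 2^{2} + \frac{1}{-75}\right) \left(-134\right) = \left(4 \cdot 4 - \frac{1}{75}\right) \left(-134\right) = \left(16 - \frac{1}{75}\right) \left(-134\right) = \frac{1199}{75} \left(-134\right) = - \frac{160666}{75}$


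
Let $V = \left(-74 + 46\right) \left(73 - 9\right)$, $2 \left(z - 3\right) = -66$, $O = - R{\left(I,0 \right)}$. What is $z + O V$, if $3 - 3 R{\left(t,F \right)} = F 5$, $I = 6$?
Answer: $1762$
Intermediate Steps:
$R{\left(t,F \right)} = 1 - \frac{5 F}{3}$ ($R{\left(t,F \right)} = 1 - \frac{F 5}{3} = 1 - \frac{5 F}{3}$)
$O = -1$ ($O = - (1 - 0) = - (1 + 0) = \left(-1\right) 1 = -1$)
$z = -30$ ($z = 3 + \frac{1}{2} \left(-66\right) = 3 - 33 = -30$)
$V = -1792$ ($V = \left(-28\right) 64 = -1792$)
$z + O V = -30 - -1792 = -30 + 1792 = 1762$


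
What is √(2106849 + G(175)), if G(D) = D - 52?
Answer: 18*√6503 ≈ 1451.5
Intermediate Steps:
G(D) = -52 + D
√(2106849 + G(175)) = √(2106849 + (-52 + 175)) = √(2106849 + 123) = √2106972 = 18*√6503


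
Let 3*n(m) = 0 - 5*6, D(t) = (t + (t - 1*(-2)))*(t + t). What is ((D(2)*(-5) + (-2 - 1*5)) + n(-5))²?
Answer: 18769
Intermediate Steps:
D(t) = 2*t*(2 + 2*t) (D(t) = (t + (t + 2))*(2*t) = (t + (2 + t))*(2*t) = (2 + 2*t)*(2*t) = 2*t*(2 + 2*t))
n(m) = -10 (n(m) = (0 - 5*6)/3 = (0 - 30)/3 = (⅓)*(-30) = -10)
((D(2)*(-5) + (-2 - 1*5)) + n(-5))² = (((4*2*(1 + 2))*(-5) + (-2 - 1*5)) - 10)² = (((4*2*3)*(-5) + (-2 - 5)) - 10)² = ((24*(-5) - 7) - 10)² = ((-120 - 7) - 10)² = (-127 - 10)² = (-137)² = 18769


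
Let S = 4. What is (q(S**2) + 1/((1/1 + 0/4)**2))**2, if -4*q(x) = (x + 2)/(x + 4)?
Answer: 961/1600 ≈ 0.60063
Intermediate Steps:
q(x) = -(2 + x)/(4*(4 + x)) (q(x) = -(x + 2)/(4*(x + 4)) = -(2 + x)/(4*(4 + x)))
(q(S**2) + 1/((1/1 + 0/4)**2))**2 = ((-2 - 1*4**2)/(4*(4 + 4**2)) + 1/((1/1 + 0/4)**2))**2 = ((-2 - 1*16)/(4*(4 + 16)) + 1/((1*1 + 0*(1/4))**2))**2 = ((1/4)*(-2 - 16)/20 + 1/((1 + 0)**2))**2 = ((1/4)*(1/20)*(-18) + 1/(1**2))**2 = (-9/40 + 1/1)**2 = (-9/40 + 1)**2 = (31/40)**2 = 961/1600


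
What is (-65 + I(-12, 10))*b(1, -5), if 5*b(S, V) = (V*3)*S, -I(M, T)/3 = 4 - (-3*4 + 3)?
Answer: 312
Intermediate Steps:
I(M, T) = -39 (I(M, T) = -3*(4 - (-3*4 + 3)) = -3*(4 - (-12 + 3)) = -3*(4 - 1*(-9)) = -3*(4 + 9) = -3*13 = -39)
b(S, V) = 3*S*V/5 (b(S, V) = ((V*3)*S)/5 = ((3*V)*S)/5 = (3*S*V)/5 = 3*S*V/5)
(-65 + I(-12, 10))*b(1, -5) = (-65 - 39)*((⅗)*1*(-5)) = -104*(-3) = 312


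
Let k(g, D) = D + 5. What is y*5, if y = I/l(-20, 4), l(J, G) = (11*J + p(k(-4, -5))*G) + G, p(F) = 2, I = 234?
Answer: -45/8 ≈ -5.6250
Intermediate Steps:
k(g, D) = 5 + D
l(J, G) = 3*G + 11*J (l(J, G) = (11*J + 2*G) + G = (2*G + 11*J) + G = 3*G + 11*J)
y = -9/8 (y = 234/(3*4 + 11*(-20)) = 234/(12 - 220) = 234/(-208) = 234*(-1/208) = -9/8 ≈ -1.1250)
y*5 = -9/8*5 = -45/8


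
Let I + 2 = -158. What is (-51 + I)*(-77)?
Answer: 16247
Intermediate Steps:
I = -160 (I = -2 - 158 = -160)
(-51 + I)*(-77) = (-51 - 160)*(-77) = -211*(-77) = 16247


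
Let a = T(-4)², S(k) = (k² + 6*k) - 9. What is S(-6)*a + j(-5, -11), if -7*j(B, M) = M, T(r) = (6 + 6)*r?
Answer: -145141/7 ≈ -20734.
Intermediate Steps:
T(r) = 12*r
j(B, M) = -M/7
S(k) = -9 + k² + 6*k
a = 2304 (a = (12*(-4))² = (-48)² = 2304)
S(-6)*a + j(-5, -11) = (-9 + (-6)² + 6*(-6))*2304 - ⅐*(-11) = (-9 + 36 - 36)*2304 + 11/7 = -9*2304 + 11/7 = -20736 + 11/7 = -145141/7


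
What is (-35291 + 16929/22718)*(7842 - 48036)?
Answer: 16112247408873/11359 ≈ 1.4185e+9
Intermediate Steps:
(-35291 + 16929/22718)*(7842 - 48036) = (-35291 + 16929*(1/22718))*(-40194) = (-35291 + 16929/22718)*(-40194) = -801724009/22718*(-40194) = 16112247408873/11359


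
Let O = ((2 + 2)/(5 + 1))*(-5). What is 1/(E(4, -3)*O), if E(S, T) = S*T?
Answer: 1/40 ≈ 0.025000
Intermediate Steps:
O = -10/3 (O = (4/6)*(-5) = (4*(⅙))*(-5) = (⅔)*(-5) = -10/3 ≈ -3.3333)
1/(E(4, -3)*O) = 1/((4*(-3))*(-10/3)) = 1/(-12*(-10/3)) = 1/40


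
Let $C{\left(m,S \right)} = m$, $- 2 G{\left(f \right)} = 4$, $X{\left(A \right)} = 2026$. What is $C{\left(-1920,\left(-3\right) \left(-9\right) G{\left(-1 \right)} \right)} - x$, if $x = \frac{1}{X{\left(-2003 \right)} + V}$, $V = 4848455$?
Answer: $- \frac{9312923521}{4850481} \approx -1920.0$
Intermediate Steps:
$G{\left(f \right)} = -2$ ($G{\left(f \right)} = \left(- \frac{1}{2}\right) 4 = -2$)
$x = \frac{1}{4850481}$ ($x = \frac{1}{2026 + 4848455} = \frac{1}{4850481} \approx 2.0617 \cdot 10^{-7}$)
$C{\left(-1920,\left(-3\right) \left(-9\right) G{\left(-1 \right)} \right)} - x = -1920 - \frac{1}{4850481} = - \frac{9312923521}{4850481}$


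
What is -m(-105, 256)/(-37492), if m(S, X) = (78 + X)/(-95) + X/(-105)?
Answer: -5939/37398270 ≈ -0.00015880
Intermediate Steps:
m(S, X) = -78/95 - 8*X/399 (m(S, X) = (78 + X)*(-1/95) + X*(-1/105) = (-78/95 - X/95) - X/105 = -78/95 - 8*X/399)
-m(-105, 256)/(-37492) = -(-78/95 - 8/399*256)/(-37492) = -(-78/95 - 2048/399)*(-1/37492) = -1*(-11878/1995)*(-1/37492) = (11878/1995)*(-1/37492) = -5939/37398270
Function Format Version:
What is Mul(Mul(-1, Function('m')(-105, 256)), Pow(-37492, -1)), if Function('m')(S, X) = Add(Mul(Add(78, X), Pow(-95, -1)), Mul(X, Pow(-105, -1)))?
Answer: Rational(-5939, 37398270) ≈ -0.00015880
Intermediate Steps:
Function('m')(S, X) = Add(Rational(-78, 95), Mul(Rational(-8, 399), X)) (Function('m')(S, X) = Add(Mul(Add(78, X), Rational(-1, 95)), Mul(X, Rational(-1, 105))) = Add(Add(Rational(-78, 95), Mul(Rational(-1, 95), X)), Mul(Rational(-1, 105), X)) = Add(Rational(-78, 95), Mul(Rational(-8, 399), X)))
Mul(Mul(-1, Function('m')(-105, 256)), Pow(-37492, -1)) = Mul(Mul(-1, Add(Rational(-78, 95), Mul(Rational(-8, 399), 256))), Pow(-37492, -1)) = Mul(Mul(-1, Add(Rational(-78, 95), Rational(-2048, 399))), Rational(-1, 37492)) = Mul(Mul(-1, Rational(-11878, 1995)), Rational(-1, 37492)) = Mul(Rational(11878, 1995), Rational(-1, 37492)) = Rational(-5939, 37398270)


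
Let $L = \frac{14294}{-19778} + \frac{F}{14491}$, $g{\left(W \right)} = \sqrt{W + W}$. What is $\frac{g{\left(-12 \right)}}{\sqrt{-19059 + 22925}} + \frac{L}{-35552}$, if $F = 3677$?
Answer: $\frac{16801331}{1273663723112} + \frac{2 i \sqrt{5799}}{1933} \approx 1.3191 \cdot 10^{-5} + 0.078791 i$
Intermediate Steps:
$g{\left(W \right)} = \sqrt{2} \sqrt{W}$ ($g{\left(W \right)} = \sqrt{2 W} = \sqrt{2} \sqrt{W}$)
$L = - \frac{67205324}{143301499}$ ($L = \frac{14294}{-19778} + \frac{3677}{14491} = 14294 \left(- \frac{1}{19778}\right) + 3677 \cdot \frac{1}{14491} = - \frac{7147}{9889} + \frac{3677}{14491} = - \frac{67205324}{143301499} \approx -0.46898$)
$\frac{g{\left(-12 \right)}}{\sqrt{-19059 + 22925}} + \frac{L}{-35552} = \frac{\sqrt{2} \sqrt{-12}}{\sqrt{-19059 + 22925}} - \frac{67205324}{143301499 \left(-35552\right)} = \frac{\sqrt{2} \cdot 2 i \sqrt{3}}{\sqrt{3866}} - - \frac{16801331}{1273663723112} = 2 i \sqrt{6} \frac{\sqrt{3866}}{3866} + \frac{16801331}{1273663723112} = \frac{2 i \sqrt{5799}}{1933} + \frac{16801331}{1273663723112} = \frac{16801331}{1273663723112} + \frac{2 i \sqrt{5799}}{1933}$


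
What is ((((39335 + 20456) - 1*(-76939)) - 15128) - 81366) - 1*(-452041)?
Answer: 492277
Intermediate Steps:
((((39335 + 20456) - 1*(-76939)) - 15128) - 81366) - 1*(-452041) = (((59791 + 76939) - 15128) - 81366) + 452041 = ((136730 - 15128) - 81366) + 452041 = (121602 - 81366) + 452041 = 40236 + 452041 = 492277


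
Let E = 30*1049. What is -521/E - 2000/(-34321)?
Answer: 45058759/1080081870 ≈ 0.041718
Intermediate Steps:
E = 31470
-521/E - 2000/(-34321) = -521/31470 - 2000/(-34321) = -521*1/31470 - 2000*(-1/34321) = -521/31470 + 2000/34321 = 45058759/1080081870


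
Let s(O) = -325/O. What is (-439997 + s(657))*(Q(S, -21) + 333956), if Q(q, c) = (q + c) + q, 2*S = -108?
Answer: -96502159680758/657 ≈ -1.4688e+11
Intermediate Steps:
S = -54 (S = (½)*(-108) = -54)
Q(q, c) = c + 2*q (Q(q, c) = (c + q) + q = c + 2*q)
(-439997 + s(657))*(Q(S, -21) + 333956) = (-439997 - 325/657)*((-21 + 2*(-54)) + 333956) = (-439997 - 325*1/657)*((-21 - 108) + 333956) = (-439997 - 325/657)*(-129 + 333956) = -289078354/657*333827 = -96502159680758/657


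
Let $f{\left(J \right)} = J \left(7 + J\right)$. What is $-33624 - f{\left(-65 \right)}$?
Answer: $-37394$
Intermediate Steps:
$-33624 - f{\left(-65 \right)} = -33624 - - 65 \left(7 - 65\right) = -33624 - \left(-65\right) \left(-58\right) = -33624 - 3770 = -37394$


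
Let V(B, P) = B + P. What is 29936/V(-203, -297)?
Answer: -7484/125 ≈ -59.872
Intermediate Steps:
29936/V(-203, -297) = 29936/(-203 - 297) = 29936/(-500) = 29936*(-1/500) = -7484/125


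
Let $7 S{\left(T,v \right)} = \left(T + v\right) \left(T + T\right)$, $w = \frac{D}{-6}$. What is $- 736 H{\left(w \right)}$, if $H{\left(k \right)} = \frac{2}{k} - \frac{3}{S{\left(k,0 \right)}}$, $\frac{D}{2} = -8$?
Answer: $\frac{2139}{4} \approx 534.75$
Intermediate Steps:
$D = -16$ ($D = 2 \left(-8\right) = -16$)
$w = \frac{8}{3}$ ($w = - \frac{16}{-6} = \left(-16\right) \left(- \frac{1}{6}\right) = \frac{8}{3} \approx 2.6667$)
$S{\left(T,v \right)} = \frac{2 T \left(T + v\right)}{7}$ ($S{\left(T,v \right)} = \frac{\left(T + v\right) \left(T + T\right)}{7} = \frac{\left(T + v\right) 2 T}{7} = \frac{2 T \left(T + v\right)}{7}$)
$H{\left(k \right)} = \frac{2}{k} - \frac{21}{2 k^{2}}$ ($H{\left(k \right)} = \frac{2}{k} - \frac{3}{\frac{2}{7} k \left(k + 0\right)} = \frac{2}{k} - \frac{3}{\frac{2}{7} k k} = \frac{2}{k} - \frac{3}{\frac{2}{7} k^{2}} = \frac{2}{k} - 3 \frac{7}{2 k^{2}} = \frac{2}{k} - \frac{21}{2 k^{2}}$)
$- 736 H{\left(w \right)} = - 736 \frac{-21 + 4 \cdot \frac{8}{3}}{2 \cdot \frac{64}{9}} = - 736 \cdot \frac{1}{2} \cdot \frac{9}{64} \left(-21 + \frac{32}{3}\right) = - 736 \cdot \frac{1}{2} \cdot \frac{9}{64} \left(- \frac{31}{3}\right) = \left(-736\right) \left(- \frac{93}{128}\right) = \frac{2139}{4}$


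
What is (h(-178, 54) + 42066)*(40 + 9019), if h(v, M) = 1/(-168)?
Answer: 64020741133/168 ≈ 3.8108e+8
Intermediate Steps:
h(v, M) = -1/168
(h(-178, 54) + 42066)*(40 + 9019) = (-1/168 + 42066)*(40 + 9019) = (7067087/168)*9059 = 64020741133/168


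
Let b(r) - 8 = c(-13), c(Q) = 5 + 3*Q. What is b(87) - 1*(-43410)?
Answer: 43384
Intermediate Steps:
b(r) = -26 (b(r) = 8 + (5 + 3*(-13)) = 8 + (5 - 39) = 8 - 34 = -26)
b(87) - 1*(-43410) = -26 - 1*(-43410) = -26 + 43410 = 43384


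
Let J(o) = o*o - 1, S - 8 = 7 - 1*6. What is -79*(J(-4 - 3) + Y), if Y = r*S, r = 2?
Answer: -5214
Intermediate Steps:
S = 9 (S = 8 + (7 - 1*6) = 8 + (7 - 6) = 8 + 1 = 9)
J(o) = -1 + o² (J(o) = o² - 1 = -1 + o²)
Y = 18 (Y = 2*9 = 18)
-79*(J(-4 - 3) + Y) = -79*((-1 + (-4 - 3)²) + 18) = -79*((-1 + (-7)²) + 18) = -79*((-1 + 49) + 18) = -79*(48 + 18) = -79*66 = -5214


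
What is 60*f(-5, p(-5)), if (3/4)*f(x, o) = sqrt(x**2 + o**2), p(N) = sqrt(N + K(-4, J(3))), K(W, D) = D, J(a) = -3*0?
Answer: 160*sqrt(5) ≈ 357.77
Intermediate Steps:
J(a) = 0
p(N) = sqrt(N) (p(N) = sqrt(N + 0) = sqrt(N))
f(x, o) = 4*sqrt(o**2 + x**2)/3 (f(x, o) = 4*sqrt(x**2 + o**2)/3 = 4*sqrt(o**2 + x**2)/3)
60*f(-5, p(-5)) = 60*(4*sqrt((sqrt(-5))**2 + (-5)**2)/3) = 60*(4*sqrt((I*sqrt(5))**2 + 25)/3) = 60*(4*sqrt(-5 + 25)/3) = 60*(4*sqrt(20)/3) = 60*(4*(2*sqrt(5))/3) = 60*(8*sqrt(5)/3) = 160*sqrt(5)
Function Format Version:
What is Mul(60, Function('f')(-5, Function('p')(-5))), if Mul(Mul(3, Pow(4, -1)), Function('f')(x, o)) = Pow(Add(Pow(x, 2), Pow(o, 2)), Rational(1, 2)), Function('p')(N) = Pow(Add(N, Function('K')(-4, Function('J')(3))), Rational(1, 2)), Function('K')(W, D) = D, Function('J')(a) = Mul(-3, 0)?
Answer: Mul(160, Pow(5, Rational(1, 2))) ≈ 357.77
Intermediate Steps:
Function('J')(a) = 0
Function('p')(N) = Pow(N, Rational(1, 2)) (Function('p')(N) = Pow(Add(N, 0), Rational(1, 2)) = Pow(N, Rational(1, 2)))
Function('f')(x, o) = Mul(Rational(4, 3), Pow(Add(Pow(o, 2), Pow(x, 2)), Rational(1, 2))) (Function('f')(x, o) = Mul(Rational(4, 3), Pow(Add(Pow(x, 2), Pow(o, 2)), Rational(1, 2))) = Mul(Rational(4, 3), Pow(Add(Pow(o, 2), Pow(x, 2)), Rational(1, 2))))
Mul(60, Function('f')(-5, Function('p')(-5))) = Mul(60, Mul(Rational(4, 3), Pow(Add(Pow(Pow(-5, Rational(1, 2)), 2), Pow(-5, 2)), Rational(1, 2)))) = Mul(60, Mul(Rational(4, 3), Pow(Add(Pow(Mul(I, Pow(5, Rational(1, 2))), 2), 25), Rational(1, 2)))) = Mul(60, Mul(Rational(4, 3), Pow(Add(-5, 25), Rational(1, 2)))) = Mul(60, Mul(Rational(4, 3), Pow(20, Rational(1, 2)))) = Mul(60, Mul(Rational(4, 3), Mul(2, Pow(5, Rational(1, 2))))) = Mul(60, Mul(Rational(8, 3), Pow(5, Rational(1, 2)))) = Mul(160, Pow(5, Rational(1, 2)))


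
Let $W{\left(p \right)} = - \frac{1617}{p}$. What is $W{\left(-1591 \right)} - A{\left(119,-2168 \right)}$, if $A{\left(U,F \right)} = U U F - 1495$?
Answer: $\frac{48847747530}{1591} \approx 3.0703 \cdot 10^{7}$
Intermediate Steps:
$A{\left(U,F \right)} = -1495 + F U^{2}$ ($A{\left(U,F \right)} = U^{2} F - 1495 = F U^{2} - 1495 = -1495 + F U^{2}$)
$W{\left(-1591 \right)} - A{\left(119,-2168 \right)} = - \frac{1617}{-1591} - \left(-1495 - 2168 \cdot 119^{2}\right) = \left(-1617\right) \left(- \frac{1}{1591}\right) - \left(-1495 - 30701048\right) = \frac{1617}{1591} - \left(-1495 - 30701048\right) = \frac{1617}{1591} - -30702543 = \frac{1617}{1591} + 30702543 = \frac{48847747530}{1591}$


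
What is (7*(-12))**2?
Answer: 7056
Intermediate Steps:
(7*(-12))**2 = (-84)**2 = 7056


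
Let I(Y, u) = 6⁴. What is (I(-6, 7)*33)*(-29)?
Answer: -1240272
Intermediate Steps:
I(Y, u) = 1296
(I(-6, 7)*33)*(-29) = (1296*33)*(-29) = 42768*(-29) = -1240272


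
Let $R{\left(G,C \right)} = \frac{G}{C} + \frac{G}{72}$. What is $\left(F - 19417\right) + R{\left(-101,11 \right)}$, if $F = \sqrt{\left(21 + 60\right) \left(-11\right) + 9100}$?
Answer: $- \frac{15386647}{792} + \sqrt{8209} \approx -19337.0$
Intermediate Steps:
$R{\left(G,C \right)} = \frac{G}{72} + \frac{G}{C}$ ($R{\left(G,C \right)} = \frac{G}{C} + G \frac{1}{72} = \frac{G}{C} + \frac{G}{72} = \frac{G}{72} + \frac{G}{C}$)
$F = \sqrt{8209}$ ($F = \sqrt{81 \left(-11\right) + 9100} = \sqrt{-891 + 9100} = \sqrt{8209} \approx 90.604$)
$\left(F - 19417\right) + R{\left(-101,11 \right)} = \left(\sqrt{8209} - 19417\right) + \left(\frac{1}{72} \left(-101\right) - \frac{101}{11}\right) = \left(-19417 + \sqrt{8209}\right) - \frac{8383}{792} = - \frac{15386647}{792} + \sqrt{8209}$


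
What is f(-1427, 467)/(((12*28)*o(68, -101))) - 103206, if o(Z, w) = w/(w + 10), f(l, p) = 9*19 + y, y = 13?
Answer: -62542537/606 ≈ -1.0321e+5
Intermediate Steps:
f(l, p) = 184 (f(l, p) = 9*19 + 13 = 171 + 13 = 184)
o(Z, w) = w/(10 + w)
f(-1427, 467)/(((12*28)*o(68, -101))) - 103206 = 184/(((12*28)*(-101/(10 - 101)))) - 103206 = 184/((336*(-101/(-91)))) - 103206 = 184/((336*(-101*(-1/91)))) - 103206 = 184/((336*(101/91))) - 103206 = 184/(4848/13) - 103206 = 184*(13/4848) - 103206 = 299/606 - 103206 = -62542537/606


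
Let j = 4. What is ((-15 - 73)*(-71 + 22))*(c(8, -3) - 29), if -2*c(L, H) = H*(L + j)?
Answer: -47432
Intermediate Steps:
c(L, H) = -H*(4 + L)/2 (c(L, H) = -H*(L + 4)/2 = -H*(4 + L)/2)
((-15 - 73)*(-71 + 22))*(c(8, -3) - 29) = ((-15 - 73)*(-71 + 22))*(-½*(-3)*(4 + 8) - 29) = (-88*(-49))*(-½*(-3)*12 - 29) = 4312*(18 - 29) = 4312*(-11) = -47432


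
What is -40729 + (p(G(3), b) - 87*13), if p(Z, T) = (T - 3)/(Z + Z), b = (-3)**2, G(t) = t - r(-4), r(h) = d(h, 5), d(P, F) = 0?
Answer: -41859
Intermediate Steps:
r(h) = 0
G(t) = t (G(t) = t - 1*0 = t + 0 = t)
b = 9
p(Z, T) = (-3 + T)/(2*Z) (p(Z, T) = (-3 + T)/((2*Z)) = (-3 + T)*(1/(2*Z)) = (-3 + T)/(2*Z))
-40729 + (p(G(3), b) - 87*13) = -40729 + ((1/2)*(-3 + 9)/3 - 87*13) = -40729 + ((1/2)*(1/3)*6 - 1131) = -40729 + (1 - 1131) = -40729 - 1130 = -41859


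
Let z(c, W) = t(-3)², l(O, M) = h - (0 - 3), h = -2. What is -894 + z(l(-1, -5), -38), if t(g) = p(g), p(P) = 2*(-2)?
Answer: -878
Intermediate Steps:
p(P) = -4
t(g) = -4
l(O, M) = 1 (l(O, M) = -2 - (0 - 3) = -2 - 1*(-3) = -2 + 3 = 1)
z(c, W) = 16 (z(c, W) = (-4)² = 16)
-894 + z(l(-1, -5), -38) = -894 + 16 = -878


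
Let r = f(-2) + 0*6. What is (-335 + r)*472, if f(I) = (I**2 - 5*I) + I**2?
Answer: -149624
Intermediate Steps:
f(I) = -5*I + 2*I**2
r = 18 (r = -2*(-5 + 2*(-2)) + 0*6 = -2*(-5 - 4) + 0 = -2*(-9) + 0 = 18 + 0 = 18)
(-335 + r)*472 = (-335 + 18)*472 = -317*472 = -149624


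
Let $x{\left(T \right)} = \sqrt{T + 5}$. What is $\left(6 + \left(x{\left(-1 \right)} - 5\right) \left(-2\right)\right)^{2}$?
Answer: $144$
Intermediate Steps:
$x{\left(T \right)} = \sqrt{5 + T}$
$\left(6 + \left(x{\left(-1 \right)} - 5\right) \left(-2\right)\right)^{2} = \left(6 + \left(\sqrt{5 - 1} - 5\right) \left(-2\right)\right)^{2} = \left(6 + \left(\sqrt{4} - 5\right) \left(-2\right)\right)^{2} = \left(6 + \left(2 - 5\right) \left(-2\right)\right)^{2} = \left(6 - -6\right)^{2} = \left(6 + 6\right)^{2} = 12^{2} = 144$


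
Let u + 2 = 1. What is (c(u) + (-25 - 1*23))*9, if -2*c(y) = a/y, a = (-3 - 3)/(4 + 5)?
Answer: -435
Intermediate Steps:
u = -1 (u = -2 + 1 = -1)
a = -2/3 (a = -6/9 = -6*1/9 = -2/3 ≈ -0.66667)
c(y) = 1/(3*y) (c(y) = -(-1)/(3*y) = 1/(3*y))
(c(u) + (-25 - 1*23))*9 = ((1/3)/(-1) + (-25 - 1*23))*9 = ((1/3)*(-1) + (-25 - 23))*9 = (-1/3 - 48)*9 = -145/3*9 = -435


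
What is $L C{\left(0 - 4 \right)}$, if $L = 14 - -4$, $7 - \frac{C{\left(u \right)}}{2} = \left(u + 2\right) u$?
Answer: $-36$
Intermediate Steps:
$C{\left(u \right)} = 14 - 2 u \left(2 + u\right)$ ($C{\left(u \right)} = 14 - 2 \left(u + 2\right) u = 14 - 2 \left(2 + u\right) u = 14 - 2 u \left(2 + u\right)$)
$L = 18$ ($L = 14 + 4 = 18$)
$L C{\left(0 - 4 \right)} = 18 \left(14 - 4 \left(0 - 4\right) - 2 \left(0 - 4\right)^{2}\right) = 18 \left(14 - -16 - 2 \left(-4\right)^{2}\right) = 18 \left(14 + 16 - 32\right) = 18 \left(-2\right) = -36$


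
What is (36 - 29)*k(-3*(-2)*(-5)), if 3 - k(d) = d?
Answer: 231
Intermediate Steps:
k(d) = 3 - d
(36 - 29)*k(-3*(-2)*(-5)) = (36 - 29)*(3 - (-3*(-2))*(-5)) = 7*(3 - 6*(-5)) = 7*(3 - 1*(-30)) = 7*(3 + 30) = 7*33 = 231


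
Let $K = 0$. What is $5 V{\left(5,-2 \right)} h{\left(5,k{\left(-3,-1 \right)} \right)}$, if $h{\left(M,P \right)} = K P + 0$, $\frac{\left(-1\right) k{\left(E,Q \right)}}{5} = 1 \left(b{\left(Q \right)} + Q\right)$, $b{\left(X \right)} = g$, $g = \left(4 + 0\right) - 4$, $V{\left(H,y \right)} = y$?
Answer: $0$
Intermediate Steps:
$g = 0$ ($g = 4 - 4 = 0$)
$b{\left(X \right)} = 0$
$k{\left(E,Q \right)} = - 5 Q$ ($k{\left(E,Q \right)} = - 5 \cdot 1 \left(0 + Q\right) = - 5 \cdot 1 Q = - 5 Q$)
$h{\left(M,P \right)} = 0$ ($h{\left(M,P \right)} = 0 P + 0 = 0 + 0 = 0$)
$5 V{\left(5,-2 \right)} h{\left(5,k{\left(-3,-1 \right)} \right)} = 5 \left(-2\right) 0 = \left(-10\right) 0 = 0$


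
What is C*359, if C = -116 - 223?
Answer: -121701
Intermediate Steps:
C = -339
C*359 = -339*359 = -121701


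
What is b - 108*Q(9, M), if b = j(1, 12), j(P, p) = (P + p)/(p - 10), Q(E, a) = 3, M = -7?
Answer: -635/2 ≈ -317.50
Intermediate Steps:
j(P, p) = (P + p)/(-10 + p)
b = 13/2 (b = (1 + 12)/(-10 + 12) = 13/2 ≈ 6.5000)
b - 108*Q(9, M) = 13/2 - 108*3 = 13/2 - 324 = -635/2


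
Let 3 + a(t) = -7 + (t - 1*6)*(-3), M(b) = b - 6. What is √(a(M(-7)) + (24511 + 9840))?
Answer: 21*√78 ≈ 185.47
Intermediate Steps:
M(b) = -6 + b
a(t) = 8 - 3*t (a(t) = -3 + (-7 + (t - 1*6)*(-3)) = -3 + (-7 + (t - 6)*(-3)) = -3 + (-7 + (-6 + t)*(-3)) = -3 + (-7 + (18 - 3*t)) = -3 + (11 - 3*t) = 8 - 3*t)
√(a(M(-7)) + (24511 + 9840)) = √((8 - 3*(-6 - 7)) + (24511 + 9840)) = √((8 - 3*(-13)) + 34351) = √((8 + 39) + 34351) = √(47 + 34351) = √34398 = 21*√78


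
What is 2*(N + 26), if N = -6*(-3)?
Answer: 88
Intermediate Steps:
N = 18
2*(N + 26) = 2*(18 + 26) = 2*44 = 88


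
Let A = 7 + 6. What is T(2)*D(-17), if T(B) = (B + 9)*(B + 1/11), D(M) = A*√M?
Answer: 299*I*√17 ≈ 1232.8*I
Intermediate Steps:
A = 13
D(M) = 13*√M
T(B) = (9 + B)*(1/11 + B) (T(B) = (9 + B)*(B + 1/11) = (9 + B)*(1/11 + B))
T(2)*D(-17) = (9/11 + 2² + (100/11)*2)*(13*√(-17)) = (9/11 + 4 + 200/11)*(13*(I*√17)) = 23*(13*I*√17) = 299*I*√17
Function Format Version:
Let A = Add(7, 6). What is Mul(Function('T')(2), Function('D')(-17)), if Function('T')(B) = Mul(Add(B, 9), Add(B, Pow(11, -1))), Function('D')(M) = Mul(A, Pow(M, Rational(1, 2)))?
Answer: Mul(299, I, Pow(17, Rational(1, 2))) ≈ Mul(1232.8, I)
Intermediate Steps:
A = 13
Function('D')(M) = Mul(13, Pow(M, Rational(1, 2)))
Function('T')(B) = Mul(Add(9, B), Add(Rational(1, 11), B)) (Function('T')(B) = Mul(Add(9, B), Add(B, Rational(1, 11))) = Mul(Add(9, B), Add(Rational(1, 11), B)))
Mul(Function('T')(2), Function('D')(-17)) = Mul(Add(Rational(9, 11), Pow(2, 2), Mul(Rational(100, 11), 2)), Mul(13, Pow(-17, Rational(1, 2)))) = Mul(Add(Rational(9, 11), 4, Rational(200, 11)), Mul(13, Mul(I, Pow(17, Rational(1, 2))))) = Mul(23, Mul(13, I, Pow(17, Rational(1, 2)))) = Mul(299, I, Pow(17, Rational(1, 2)))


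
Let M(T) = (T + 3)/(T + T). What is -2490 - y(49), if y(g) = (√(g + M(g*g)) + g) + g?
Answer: -2588 - √118851/49 ≈ -2595.0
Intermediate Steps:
M(T) = (3 + T)/(2*T) (M(T) = (3 + T)/((2*T)) = (3 + T)*(1/(2*T)) = (3 + T)/(2*T))
y(g) = √(g + (3 + g²)/(2*g²)) + 2*g (y(g) = (√(g + (3 + g*g)/(2*((g*g)))) + g) + g = (√(g + (3 + g²)/(2*(g²))) + g) + g = (√(g + (3 + g²)/(2*g²)) + g) + g = (g + √(g + (3 + g²)/(2*g²))) + g = √(g + (3 + g²)/(2*g²)) + 2*g)
-2490 - y(49) = -2490 - (√(2 + 4*49 + 6/49²)/2 + 2*49) = -2490 - (√(2 + 196 + 6*(1/2401))/2 + 98) = -2490 - (√(2 + 196 + 6/2401)/2 + 98) = -2490 - (√(475404/2401)/2 + 98) = -2490 - ((2*√118851/49)/2 + 98) = -2490 - (√118851/49 + 98) = -2490 - (98 + √118851/49) = -2490 + (-98 - √118851/49) = -2588 - √118851/49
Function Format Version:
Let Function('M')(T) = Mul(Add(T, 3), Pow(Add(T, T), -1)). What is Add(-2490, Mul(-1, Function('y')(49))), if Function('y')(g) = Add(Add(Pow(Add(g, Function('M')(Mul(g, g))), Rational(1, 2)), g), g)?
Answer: Add(-2588, Mul(Rational(-1, 49), Pow(118851, Rational(1, 2)))) ≈ -2595.0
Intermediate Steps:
Function('M')(T) = Mul(Rational(1, 2), Pow(T, -1), Add(3, T)) (Function('M')(T) = Mul(Add(3, T), Pow(Mul(2, T), -1)) = Mul(Add(3, T), Mul(Rational(1, 2), Pow(T, -1))) = Mul(Rational(1, 2), Pow(T, -1), Add(3, T)))
Function('y')(g) = Add(Pow(Add(g, Mul(Rational(1, 2), Pow(g, -2), Add(3, Pow(g, 2)))), Rational(1, 2)), Mul(2, g)) (Function('y')(g) = Add(Add(Pow(Add(g, Mul(Rational(1, 2), Pow(Mul(g, g), -1), Add(3, Mul(g, g)))), Rational(1, 2)), g), g) = Add(Add(Pow(Add(g, Mul(Rational(1, 2), Pow(Pow(g, 2), -1), Add(3, Pow(g, 2)))), Rational(1, 2)), g), g) = Add(Add(Pow(Add(g, Mul(Rational(1, 2), Pow(g, -2), Add(3, Pow(g, 2)))), Rational(1, 2)), g), g) = Add(Add(g, Pow(Add(g, Mul(Rational(1, 2), Pow(g, -2), Add(3, Pow(g, 2)))), Rational(1, 2))), g) = Add(Pow(Add(g, Mul(Rational(1, 2), Pow(g, -2), Add(3, Pow(g, 2)))), Rational(1, 2)), Mul(2, g)))
Add(-2490, Mul(-1, Function('y')(49))) = Add(-2490, Mul(-1, Add(Mul(Rational(1, 2), Pow(Add(2, Mul(4, 49), Mul(6, Pow(49, -2))), Rational(1, 2))), Mul(2, 49)))) = Add(-2490, Mul(-1, Add(Mul(Rational(1, 2), Pow(Add(2, 196, Mul(6, Rational(1, 2401))), Rational(1, 2))), 98))) = Add(-2490, Mul(-1, Add(Mul(Rational(1, 2), Pow(Add(2, 196, Rational(6, 2401)), Rational(1, 2))), 98))) = Add(-2490, Mul(-1, Add(Mul(Rational(1, 2), Pow(Rational(475404, 2401), Rational(1, 2))), 98))) = Add(-2490, Mul(-1, Add(Mul(Rational(1, 2), Mul(Rational(2, 49), Pow(118851, Rational(1, 2)))), 98))) = Add(-2490, Mul(-1, Add(Mul(Rational(1, 49), Pow(118851, Rational(1, 2))), 98))) = Add(-2490, Mul(-1, Add(98, Mul(Rational(1, 49), Pow(118851, Rational(1, 2)))))) = Add(-2490, Add(-98, Mul(Rational(-1, 49), Pow(118851, Rational(1, 2))))) = Add(-2588, Mul(Rational(-1, 49), Pow(118851, Rational(1, 2))))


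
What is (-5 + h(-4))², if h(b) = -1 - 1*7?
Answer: 169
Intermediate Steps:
h(b) = -8 (h(b) = -1 - 7 = -8)
(-5 + h(-4))² = (-5 - 8)² = (-13)² = 169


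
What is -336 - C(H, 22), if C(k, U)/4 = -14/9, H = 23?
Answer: -2968/9 ≈ -329.78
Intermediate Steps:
C(k, U) = -56/9 (C(k, U) = 4*(-14/9) = -56/9)
-336 - C(H, 22) = -336 - 1*(-56/9) = -336 + 56/9 = -2968/9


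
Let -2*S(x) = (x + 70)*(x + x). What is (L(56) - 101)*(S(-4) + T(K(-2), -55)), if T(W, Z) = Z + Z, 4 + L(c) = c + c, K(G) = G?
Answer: 1078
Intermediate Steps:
L(c) = -4 + 2*c (L(c) = -4 + (c + c) = -4 + 2*c)
S(x) = -x*(70 + x) (S(x) = -(x + 70)*(x + x)/2 = -(70 + x)*2*x/2 = -x*(70 + x))
T(W, Z) = 2*Z
(L(56) - 101)*(S(-4) + T(K(-2), -55)) = ((-4 + 2*56) - 101)*(-1*(-4)*(70 - 4) + 2*(-55)) = ((-4 + 112) - 101)*(-1*(-4)*66 - 110) = (108 - 101)*(264 - 110) = 7*154 = 1078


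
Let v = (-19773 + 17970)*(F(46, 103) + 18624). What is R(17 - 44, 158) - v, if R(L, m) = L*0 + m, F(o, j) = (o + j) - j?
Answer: 33662168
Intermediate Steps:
F(o, j) = o (F(o, j) = (j + o) - j = o)
R(L, m) = m (R(L, m) = 0 + m = m)
v = -33662010 (v = (-19773 + 17970)*(46 + 18624) = -1803*18670 = -33662010)
R(17 - 44, 158) - v = 158 - 1*(-33662010) = 158 + 33662010 = 33662168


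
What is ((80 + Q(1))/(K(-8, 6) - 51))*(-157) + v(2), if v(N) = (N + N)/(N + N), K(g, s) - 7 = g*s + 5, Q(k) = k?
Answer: 4268/29 ≈ 147.17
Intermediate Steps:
K(g, s) = 12 + g*s (K(g, s) = 7 + (g*s + 5) = 7 + (5 + g*s) = 12 + g*s)
v(N) = 1 (v(N) = (2*N)/((2*N)) = (2*N)*(1/(2*N)) = 1)
((80 + Q(1))/(K(-8, 6) - 51))*(-157) + v(2) = ((80 + 1)/((12 - 8*6) - 51))*(-157) + 1 = (81/((12 - 48) - 51))*(-157) + 1 = (81/(-36 - 51))*(-157) + 1 = (81/(-87))*(-157) + 1 = (81*(-1/87))*(-157) + 1 = -27/29*(-157) + 1 = 4239/29 + 1 = 4268/29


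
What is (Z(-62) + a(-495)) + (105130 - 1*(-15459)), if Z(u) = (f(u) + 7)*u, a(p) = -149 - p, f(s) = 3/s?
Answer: 120504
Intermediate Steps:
Z(u) = u*(7 + 3/u) (Z(u) = (3/u + 7)*u = (7 + 3/u)*u = u*(7 + 3/u))
(Z(-62) + a(-495)) + (105130 - 1*(-15459)) = ((3 + 7*(-62)) + (-149 - 1*(-495))) + (105130 - 1*(-15459)) = ((3 - 434) + (-149 + 495)) + (105130 + 15459) = (-431 + 346) + 120589 = -85 + 120589 = 120504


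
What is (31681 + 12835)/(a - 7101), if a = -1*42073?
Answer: -22258/24587 ≈ -0.90528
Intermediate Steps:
a = -42073
(31681 + 12835)/(a - 7101) = (31681 + 12835)/(-42073 - 7101) = 44516/(-49174) = 44516*(-1/49174) = -22258/24587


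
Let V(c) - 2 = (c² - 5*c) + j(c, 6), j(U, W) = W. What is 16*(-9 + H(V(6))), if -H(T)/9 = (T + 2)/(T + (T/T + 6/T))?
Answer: -880/3 ≈ -293.33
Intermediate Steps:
V(c) = 8 + c² - 5*c (V(c) = 2 + ((c² - 5*c) + 6) = 2 + (6 + c² - 5*c) = 8 + c² - 5*c)
H(T) = -9*(2 + T)/(1 + T + 6/T) (H(T) = -9*(T + 2)/(T + (T/T + 6/T)) = -9*(2 + T)/(T + (1 + 6/T)) = -9*(2 + T)/(1 + T + 6/T))
16*(-9 + H(V(6))) = 16*(-9 - 9*(8 + 6² - 5*6)*(2 + (8 + 6² - 5*6))/(6 + (8 + 6² - 5*6) + (8 + 6² - 5*6)²)) = 16*(-9 - 9*(8 + 36 - 30)*(2 + (8 + 36 - 30))/(6 + (8 + 36 - 30) + (8 + 36 - 30)²)) = 16*(-9 - 9*14*(2 + 14)/(6 + 14 + 14²)) = 16*(-9 - 9*14*16/(6 + 14 + 196)) = 16*(-9 - 9*14*16/216) = 16*(-9 - 9*14*1/216*16) = 16*(-9 - 28/3) = 16*(-55/3) = -880/3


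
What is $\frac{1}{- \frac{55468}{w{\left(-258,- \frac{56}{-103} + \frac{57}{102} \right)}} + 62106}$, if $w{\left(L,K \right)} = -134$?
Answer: $\frac{67}{4188836} \approx 1.5995 \cdot 10^{-5}$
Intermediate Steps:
$\frac{1}{- \frac{55468}{w{\left(-258,- \frac{56}{-103} + \frac{57}{102} \right)}} + 62106} = \frac{1}{- \frac{55468}{-134} + 62106} = \frac{1}{\left(-55468\right) \left(- \frac{1}{134}\right) + 62106} = \frac{1}{\frac{27734}{67} + 62106} = \frac{1}{\frac{4188836}{67}} = \frac{67}{4188836}$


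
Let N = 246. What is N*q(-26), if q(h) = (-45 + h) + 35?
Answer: -8856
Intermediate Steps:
q(h) = -10 + h
N*q(-26) = 246*(-10 - 26) = 246*(-36) = -8856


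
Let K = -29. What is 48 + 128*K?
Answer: -3664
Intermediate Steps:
48 + 128*K = 48 + 128*(-29) = 48 - 3712 = -3664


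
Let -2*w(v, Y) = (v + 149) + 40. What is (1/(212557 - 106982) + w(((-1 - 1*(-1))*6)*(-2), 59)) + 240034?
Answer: 50663225427/211150 ≈ 2.3994e+5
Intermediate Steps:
w(v, Y) = -189/2 - v/2 (w(v, Y) = -((v + 149) + 40)/2 = -((149 + v) + 40)/2 = -(189 + v)/2 = -189/2 - v/2)
(1/(212557 - 106982) + w(((-1 - 1*(-1))*6)*(-2), 59)) + 240034 = (1/(212557 - 106982) + (-189/2 - (-1 - 1*(-1))*6*(-2)/2)) + 240034 = (1/105575 + (-189/2 - (-1 + 1)*6*(-2)/2)) + 240034 = (1/105575 + (-189/2 - 0*6*(-2)/2)) + 240034 = (1/105575 + (-189/2 - 0*(-2))) + 240034 = (1/105575 + (-189/2 - ½*0)) + 240034 = (1/105575 + (-189/2 + 0)) + 240034 = (1/105575 - 189/2) + 240034 = -19953673/211150 + 240034 = 50663225427/211150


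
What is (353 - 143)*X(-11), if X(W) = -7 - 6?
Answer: -2730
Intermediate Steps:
X(W) = -13
(353 - 143)*X(-11) = (353 - 143)*(-13) = 210*(-13) = -2730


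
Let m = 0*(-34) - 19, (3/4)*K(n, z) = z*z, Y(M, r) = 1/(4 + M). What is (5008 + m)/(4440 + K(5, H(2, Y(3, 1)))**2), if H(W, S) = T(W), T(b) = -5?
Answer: 44901/49960 ≈ 0.89874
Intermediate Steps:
H(W, S) = -5
K(n, z) = 4*z**2/3 (K(n, z) = 4*(z*z)/3 = 4*z**2/3)
m = -19 (m = 0 - 19 = -19)
(5008 + m)/(4440 + K(5, H(2, Y(3, 1)))**2) = (5008 - 19)/(4440 + ((4/3)*(-5)**2)**2) = 4989/(4440 + ((4/3)*25)**2) = 4989/(4440 + (100/3)**2) = 4989/(4440 + 10000/9) = 4989/(49960/9) = 4989*(9/49960) = 44901/49960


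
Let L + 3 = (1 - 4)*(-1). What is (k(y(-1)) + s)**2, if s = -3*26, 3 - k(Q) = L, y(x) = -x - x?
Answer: 5625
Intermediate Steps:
L = 0 (L = -3 + (1 - 4)*(-1) = -3 - 3*(-1) = -3 + 3 = 0)
y(x) = -2*x
k(Q) = 3 (k(Q) = 3 - 1*0 = 3 + 0 = 3)
s = -78
(k(y(-1)) + s)**2 = (3 - 78)**2 = (-75)**2 = 5625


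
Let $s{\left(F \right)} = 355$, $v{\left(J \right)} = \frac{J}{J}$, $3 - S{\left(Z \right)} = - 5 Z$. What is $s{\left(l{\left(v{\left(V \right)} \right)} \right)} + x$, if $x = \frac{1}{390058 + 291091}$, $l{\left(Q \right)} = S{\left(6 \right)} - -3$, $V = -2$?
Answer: $\frac{241807896}{681149} \approx 355.0$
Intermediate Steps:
$S{\left(Z \right)} = 3 + 5 Z$ ($S{\left(Z \right)} = 3 - - 5 Z = 3 + 5 Z$)
$v{\left(J \right)} = 1$
$l{\left(Q \right)} = 36$ ($l{\left(Q \right)} = \left(3 + 5 \cdot 6\right) - -3 = \left(3 + 30\right) + 3 = 33 + 3 = 36$)
$x = \frac{1}{681149} \approx 1.4681 \cdot 10^{-6}$
$s{\left(l{\left(v{\left(V \right)} \right)} \right)} + x = 355 + \frac{1}{681149} = \frac{241807896}{681149}$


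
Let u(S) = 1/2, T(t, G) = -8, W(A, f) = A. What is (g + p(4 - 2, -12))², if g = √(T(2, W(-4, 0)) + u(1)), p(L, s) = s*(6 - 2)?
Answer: (96 - I*√30)²/4 ≈ 2296.5 - 262.91*I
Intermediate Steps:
u(S) = ½
p(L, s) = 4*s (p(L, s) = s*4 = 4*s)
g = I*√30/2 (g = √(-8 + ½) = √(-15/2) = I*√30/2 ≈ 2.7386*I)
(g + p(4 - 2, -12))² = (I*√30/2 + 4*(-12))² = (I*√30/2 - 48)² = (-48 + I*√30/2)²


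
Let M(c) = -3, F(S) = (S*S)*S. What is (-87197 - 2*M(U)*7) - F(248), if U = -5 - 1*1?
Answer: -15340147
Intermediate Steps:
F(S) = S³ (F(S) = S²*S = S³)
U = -6 (U = -5 - 1 = -6)
(-87197 - 2*M(U)*7) - F(248) = (-87197 - 2*(-3)*7) - 1*248³ = (-87197 + 6*7) - 1*15252992 = (-87197 + 42) - 15252992 = -87155 - 15252992 = -15340147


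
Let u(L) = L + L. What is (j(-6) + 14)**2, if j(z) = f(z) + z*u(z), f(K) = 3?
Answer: 7921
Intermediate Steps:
u(L) = 2*L
j(z) = 3 + 2*z**2 (j(z) = 3 + z*(2*z) = 3 + 2*z**2)
(j(-6) + 14)**2 = ((3 + 2*(-6)**2) + 14)**2 = ((3 + 2*36) + 14)**2 = ((3 + 72) + 14)**2 = (75 + 14)**2 = 89**2 = 7921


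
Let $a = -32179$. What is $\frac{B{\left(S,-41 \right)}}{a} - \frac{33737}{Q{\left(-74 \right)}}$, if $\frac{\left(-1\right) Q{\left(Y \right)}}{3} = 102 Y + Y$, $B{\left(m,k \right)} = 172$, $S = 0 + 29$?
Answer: $- \frac{1089555875}{735805014} \approx -1.4808$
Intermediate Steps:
$S = 29$
$Q{\left(Y \right)} = - 309 Y$ ($Q{\left(Y \right)} = - 3 \left(102 Y + Y\right) = - 3 \cdot 103 Y = - 309 Y$)
$\frac{B{\left(S,-41 \right)}}{a} - \frac{33737}{Q{\left(-74 \right)}} = \frac{172}{-32179} - \frac{33737}{\left(-309\right) \left(-74\right)} = 172 \left(- \frac{1}{32179}\right) - \frac{33737}{22866} = - \frac{172}{32179} - \frac{33737}{22866} = - \frac{1089555875}{735805014}$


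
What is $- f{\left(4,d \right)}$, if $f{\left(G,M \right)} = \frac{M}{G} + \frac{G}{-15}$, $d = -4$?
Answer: $\frac{19}{15} \approx 1.2667$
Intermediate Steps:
$f{\left(G,M \right)} = - \frac{G}{15} + \frac{M}{G}$ ($f{\left(G,M \right)} = \frac{M}{G} + G \left(- \frac{1}{15}\right) = \frac{M}{G} - \frac{G}{15} = - \frac{G}{15} + \frac{M}{G}$)
$- f{\left(4,d \right)} = - (\left(- \frac{1}{15}\right) 4 - \frac{4}{4}) = - (- \frac{4}{15} - 1) = \left(-1\right) \left(- \frac{19}{15}\right) = \frac{19}{15}$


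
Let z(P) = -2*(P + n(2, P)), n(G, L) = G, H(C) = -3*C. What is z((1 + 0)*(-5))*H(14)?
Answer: -252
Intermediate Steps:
z(P) = -4 - 2*P (z(P) = -2*(P + 2) = -2*(2 + P) = -4 - 2*P)
z((1 + 0)*(-5))*H(14) = (-4 - 2*(1 + 0)*(-5))*(-3*14) = (-4 - 2*(-5))*(-42) = (-4 + 10)*(-42) = 6*(-42) = -252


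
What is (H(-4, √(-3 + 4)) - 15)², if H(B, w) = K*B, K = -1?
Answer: 121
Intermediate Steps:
H(B, w) = -B
(H(-4, √(-3 + 4)) - 15)² = (-1*(-4) - 15)² = (4 - 15)² = (-11)² = 121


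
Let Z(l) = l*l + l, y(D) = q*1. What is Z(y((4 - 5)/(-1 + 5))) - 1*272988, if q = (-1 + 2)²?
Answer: -272986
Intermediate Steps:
q = 1 (q = 1² = 1)
y(D) = 1 (y(D) = 1*1 = 1)
Z(l) = l + l² (Z(l) = l² + l = l + l²)
Z(y((4 - 5)/(-1 + 5))) - 1*272988 = 1*(1 + 1) - 1*272988 = 1*2 - 272988 = 2 - 272988 = -272986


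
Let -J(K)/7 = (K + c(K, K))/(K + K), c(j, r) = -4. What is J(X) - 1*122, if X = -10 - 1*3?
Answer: -3291/26 ≈ -126.58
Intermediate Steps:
X = -13 (X = -10 - 3 = -13)
J(K) = -7*(-4 + K)/(2*K) (J(K) = -7*(K - 4)/(K + K) = -7*(-4 + K)/(2*K))
J(X) - 1*122 = (-7/2 + 14/(-13)) - 1*122 = (-7/2 + 14*(-1/13)) - 122 = (-7/2 - 14/13) - 122 = -119/26 - 122 = -3291/26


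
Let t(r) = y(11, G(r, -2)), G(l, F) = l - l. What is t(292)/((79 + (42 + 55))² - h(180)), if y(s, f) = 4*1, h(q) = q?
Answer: 1/7699 ≈ 0.00012989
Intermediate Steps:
G(l, F) = 0
y(s, f) = 4
t(r) = 4
t(292)/((79 + (42 + 55))² - h(180)) = 4/((79 + (42 + 55))² - 1*180) = 4/((79 + 97)² - 180) = 4/(176² - 180) = 4/(30976 - 180) = 4/30796 = 4*(1/30796) = 1/7699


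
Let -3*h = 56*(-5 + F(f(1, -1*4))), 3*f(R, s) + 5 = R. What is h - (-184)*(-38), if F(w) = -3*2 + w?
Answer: -60856/9 ≈ -6761.8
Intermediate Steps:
f(R, s) = -5/3 + R/3
F(w) = -6 + w
h = 2072/9 (h = -56*(-5 + (-6 + (-5/3 + (⅓)*1)))/3 = -56*(-5 + (-6 + (-5/3 + ⅓)))/3 = -56*(-5 + (-6 - 4/3))/3 = -56*(-5 - 22/3)/3 = -56*(-37)/(3*3) = -⅓*(-2072/3) = 2072/9 ≈ 230.22)
h - (-184)*(-38) = 2072/9 - (-184)*(-38) = 2072/9 - 1*6992 = 2072/9 - 6992 = -60856/9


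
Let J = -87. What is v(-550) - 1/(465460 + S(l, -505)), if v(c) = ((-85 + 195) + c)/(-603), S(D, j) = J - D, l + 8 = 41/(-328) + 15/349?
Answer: 571709668064/783504420543 ≈ 0.72968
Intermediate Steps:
l = -22565/2792 (l = -8 + (41/(-328) + 15/349) = -8 + (41*(-1/328) + 15*(1/349)) = -8 + (-⅛ + 15/349) = -8 - 229/2792 = -22565/2792 ≈ -8.0820)
S(D, j) = -87 - D
v(c) = -110/603 - c/603 (v(c) = (110 + c)*(-1/603) = -110/603 - c/603)
v(-550) - 1/(465460 + S(l, -505)) = (-110/603 - 1/603*(-550)) - 1/(465460 + (-87 - 1*(-22565/2792))) = (-110/603 + 550/603) - 1/(465460 + (-87 + 22565/2792)) = 440/603 - 1/(465460 - 220339/2792) = 440/603 - 1/1299343981/2792 = 440/603 - 1*2792/1299343981 = 440/603 - 2792/1299343981 = 571709668064/783504420543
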